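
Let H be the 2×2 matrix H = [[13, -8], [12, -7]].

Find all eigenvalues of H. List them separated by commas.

det(H - tI) = (13 - t)(-7 - t) - (-8)·(12) = t^2 - 6t + 5.
This factors as (t - 1)·(t - 5) = 0.
Eigenvalues: 1, 5.

1, 5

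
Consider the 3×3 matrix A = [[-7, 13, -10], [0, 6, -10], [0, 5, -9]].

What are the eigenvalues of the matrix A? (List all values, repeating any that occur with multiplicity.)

Compute the characteristic polynomial p(μ) = det(μI - A).
Expanding along the first row, p(μ) = μ^3 + 10μ^2 + 17μ - 28.
Rational-root test: μ = -4 gives p(-4) = 0.
Factor out (μ + 4): p(μ) = (μ + 4)·(μ^2 + 6μ - 7).
The quadratic factors as (μ + 7)·(μ - 1).
Eigenvalues: -7, -4, 1.

-7, -4, 1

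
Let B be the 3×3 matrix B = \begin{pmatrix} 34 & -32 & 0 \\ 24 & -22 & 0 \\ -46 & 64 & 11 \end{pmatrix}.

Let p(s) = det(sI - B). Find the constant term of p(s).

p(s) = s^3 - 23s^2 + 152s - 220.
The constant term is -220.

-220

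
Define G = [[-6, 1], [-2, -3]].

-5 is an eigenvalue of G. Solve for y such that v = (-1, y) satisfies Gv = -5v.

We need (G + 5I)v = 0.
G + 5I = [[-1, 1], [-2, 2]].
Row 1: (-1)·-1 + (1)·y = 0
Row 2: (-2)·-1 + (2)·y = 0
Solving gives y = -1.
Check: G·(-1, -1) = (5, 5) = -5·(-1, -1).

-1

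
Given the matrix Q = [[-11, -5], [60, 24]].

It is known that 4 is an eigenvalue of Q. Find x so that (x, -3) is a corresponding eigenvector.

We need (Q - 4I)v = 0.
Q - 4I = [[-15, -5], [60, 20]].
Row 1: (-15)·x + (-5)·-3 = 0
Row 2: (60)·x + (20)·-3 = 0
Solving gives x = 1.
Check: Q·(1, -3) = (4, -12) = 4·(1, -3).

1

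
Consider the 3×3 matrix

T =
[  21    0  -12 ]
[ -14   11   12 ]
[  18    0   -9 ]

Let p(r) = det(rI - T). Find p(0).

p(0) = det(0·I − T) = det(−T) = (−1)^3·det(T).
det(T) = 297, so p(0) = -297.

-297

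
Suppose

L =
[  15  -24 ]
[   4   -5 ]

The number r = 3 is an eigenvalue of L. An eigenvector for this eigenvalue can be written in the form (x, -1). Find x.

We need (L - 3I)v = 0.
L - 3I = [[12, -24], [4, -8]].
Row 1: (12)·x + (-24)·-1 = 0
Row 2: (4)·x + (-8)·-1 = 0
Solving gives x = -2.
Check: L·(-2, -1) = (-6, -3) = 3·(-2, -1).

-2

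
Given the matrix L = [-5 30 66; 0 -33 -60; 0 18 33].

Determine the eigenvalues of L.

The characteristic polynomial is p(μ) = det(μI - L).
Expanding the 3×3 determinant: p(μ) = μ^3 + 5μ^2 - 9μ - 45.
Rational-root test: μ = 3 gives p(3) = 0.
Dividing by (μ - 3) leaves μ^2 + 8μ + 15.
The quadratic factors as (μ + 5)·(μ + 3).
Eigenvalues: -5, -3, 3.

-5, -3, 3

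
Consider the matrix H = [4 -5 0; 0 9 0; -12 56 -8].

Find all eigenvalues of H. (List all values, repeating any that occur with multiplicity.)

Set up det(λI - H) = 0.
Expanding along the first row, p(λ) = λ^3 - 5λ^2 - 68λ + 288.
Try λ = 9: p(9) = 0, so 9 is a root.
Factor out (λ - 9): p(λ) = (λ - 9)·(λ^2 + 4λ - 32).
The quadratic factors as (λ + 8)·(λ - 4).
Eigenvalues: -8, 4, 9.

-8, 4, 9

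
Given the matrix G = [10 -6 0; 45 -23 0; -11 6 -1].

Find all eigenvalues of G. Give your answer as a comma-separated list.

The characteristic polynomial is p(μ) = det(μI - G).
Expanding the 3×3 determinant: p(μ) = μ^3 + 14μ^2 + 53μ + 40.
Try μ = -1: p(-1) = 0, so -1 is a root.
Factor out (μ + 1): p(μ) = (μ + 1)·(μ^2 + 13μ + 40).
The quadratic factors as (μ + 8)·(μ + 5).
Eigenvalues: -8, -5, -1.

-8, -5, -1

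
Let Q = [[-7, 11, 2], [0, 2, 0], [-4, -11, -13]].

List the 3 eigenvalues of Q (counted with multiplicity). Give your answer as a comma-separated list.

-11, -9, 2

The characteristic polynomial is p(λ) = det(λI - Q).
Cofactor expansion gives p(λ) = λ^3 + 18λ^2 + 59λ - 198.
Since p(-11) = 0, λ = -11 is a root.
Factor out (λ + 11): p(λ) = (λ + 11)·(λ^2 + 7λ - 18).
The quadratic factors as (λ + 9)·(λ - 2).
Eigenvalues: -11, -9, 2.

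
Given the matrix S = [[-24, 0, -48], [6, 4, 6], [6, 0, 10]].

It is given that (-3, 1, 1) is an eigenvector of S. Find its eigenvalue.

-8

Compute Sv: S·(-3, 1, 1) = (24, -8, -8).
Since Sv = λv, compare component 1: 24 = λ·-3, so λ = -8.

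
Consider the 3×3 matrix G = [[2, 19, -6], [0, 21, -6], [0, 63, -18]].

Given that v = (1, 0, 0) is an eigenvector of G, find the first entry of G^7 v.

128

First find the eigenvalue: Gv = (2, 0, 0) = 2·(1, 0, 0), so λ = 2.
Then G^7 v = λ^7·v = 2^7·(1, 0, 0) = 128·(1, 0, 0) = (128, 0, 0).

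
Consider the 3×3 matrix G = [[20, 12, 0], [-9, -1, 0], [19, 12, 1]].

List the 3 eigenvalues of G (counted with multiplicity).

1, 8, 11

The characteristic polynomial is p(r) = det(rI - G).
Expanding the 3×3 determinant: p(r) = r^3 - 20r^2 + 107r - 88.
Since p(1) = 0, r = 1 is a root.
Factor out (r - 1): p(r) = (r - 1)·(r^2 - 19r + 88).
The quadratic factors as (r - 8)·(r - 11).
Eigenvalues: 1, 8, 11.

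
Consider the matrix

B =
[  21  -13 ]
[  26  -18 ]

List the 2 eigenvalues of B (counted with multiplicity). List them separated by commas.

-5, 8

det(B - tI) = (21 - t)(-18 - t) - (-13)·(26) = t^2 - 3t - 40.
This factors as (t + 5)·(t - 8) = 0.
Eigenvalues: -5, 8.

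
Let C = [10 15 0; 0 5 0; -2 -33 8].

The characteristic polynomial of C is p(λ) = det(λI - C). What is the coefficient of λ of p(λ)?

170

p(λ) = λ^3 - 23λ^2 + 170λ - 400.
The coefficient of λ is 170.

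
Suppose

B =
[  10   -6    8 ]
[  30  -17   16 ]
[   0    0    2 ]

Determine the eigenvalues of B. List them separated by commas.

The characteristic polynomial is p(lambda) = det(lambda·I - B).
Expanding the 3×3 determinant: p(lambda) = lambda^3 + 5·lambda^2 - 4·lambda - 20.
Since p(2) = 0, lambda = 2 is a root.
Factor out (lambda - 2): p(lambda) = (lambda - 2)·(lambda^2 + 7·lambda + 10).
The quadratic factors as (lambda + 5)·(lambda + 2).
Eigenvalues: -5, -2, 2.

-5, -2, 2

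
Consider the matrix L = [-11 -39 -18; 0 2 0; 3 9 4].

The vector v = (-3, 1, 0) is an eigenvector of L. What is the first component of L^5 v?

First find the eigenvalue: Lv = (-6, 2, 0) = 2·(-3, 1, 0), so λ = 2.
Then L^5 v = λ^5·v = 2^5·(-3, 1, 0) = 32·(-3, 1, 0) = (-96, 32, 0).

-96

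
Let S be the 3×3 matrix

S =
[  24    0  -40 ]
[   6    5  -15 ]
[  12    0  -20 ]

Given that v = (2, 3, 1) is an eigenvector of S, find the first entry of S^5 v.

2048

First find the eigenvalue: Sv = (8, 12, 4) = 4·(2, 3, 1), so λ = 4.
Then S^5 v = λ^5·v = 4^5·(2, 3, 1) = 1024·(2, 3, 1) = (2048, 3072, 1024).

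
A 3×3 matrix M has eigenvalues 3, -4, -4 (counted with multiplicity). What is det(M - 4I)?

-64

If M has eigenvalues 3, -4, -4, then M - 4I has eigenvalues -1, -8, -8.
det(M - 4I) = (-1) · (-8) · (-8) = -64.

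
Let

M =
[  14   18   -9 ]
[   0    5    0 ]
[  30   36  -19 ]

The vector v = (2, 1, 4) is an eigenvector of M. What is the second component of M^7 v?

First find the eigenvalue: Mv = (10, 5, 20) = 5·(2, 1, 4), so λ = 5.
Then M^7 v = λ^7·v = 5^7·(2, 1, 4) = 78125·(2, 1, 4) = (156250, 78125, 312500).

78125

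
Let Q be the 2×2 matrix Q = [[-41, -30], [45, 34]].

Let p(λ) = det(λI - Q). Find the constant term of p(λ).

-44

p(λ) = λ^2 + 7λ - 44.
The constant term is -44.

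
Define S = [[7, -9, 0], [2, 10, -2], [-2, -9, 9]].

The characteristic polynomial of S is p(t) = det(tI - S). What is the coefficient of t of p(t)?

p(t) = t^3 - 26t^2 + 223t - 630.
The coefficient of t is 223.

223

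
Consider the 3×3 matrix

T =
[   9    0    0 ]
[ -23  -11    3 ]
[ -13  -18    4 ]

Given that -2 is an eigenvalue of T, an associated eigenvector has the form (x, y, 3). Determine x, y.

0, 1

We need (T + 2I)v = 0.
T + 2I = [[11, 0, 0], [-23, -9, 3], [-13, -18, 6]].
Row 1: (11)·x + (0)·y + (0)·3 = 0
Row 2: (-23)·x + (-9)·y + (3)·3 = 0
Row 3: (-13)·x + (-18)·y + (6)·3 = 0
Solving gives x = 0, y = 1.
Check: T·(0, 1, 3) = (0, -2, -6) = -2·(0, 1, 3).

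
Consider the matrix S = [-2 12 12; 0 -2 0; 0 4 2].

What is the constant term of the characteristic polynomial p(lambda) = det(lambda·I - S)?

p(0) = det(0·I − S) = det(−S) = (−1)^3·det(S).
det(S) = 8, so p(0) = -8.

-8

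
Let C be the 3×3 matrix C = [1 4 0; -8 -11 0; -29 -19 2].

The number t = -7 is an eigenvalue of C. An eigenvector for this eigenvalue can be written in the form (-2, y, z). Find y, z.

4, 2

We need (C + 7I)v = 0.
C + 7I = [[8, 4, 0], [-8, -4, 0], [-29, -19, 9]].
Row 1: (8)·-2 + (4)·y + (0)·z = 0
Row 2: (-8)·-2 + (-4)·y + (0)·z = 0
Row 3: (-29)·-2 + (-19)·y + (9)·z = 0
Solving gives y = 4, z = 2.
Check: C·(-2, 4, 2) = (14, -28, -14) = -7·(-2, 4, 2).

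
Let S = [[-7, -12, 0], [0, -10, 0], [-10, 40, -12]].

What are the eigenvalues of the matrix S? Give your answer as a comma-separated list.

-12, -10, -7

Compute the characteristic polynomial p(λ) = det(λI - S).
Expanding the 3×3 determinant: p(λ) = λ^3 + 29λ^2 + 274λ + 840.
Rational-root test: λ = -7 gives p(-7) = 0.
Dividing by (λ + 7) leaves λ^2 + 22λ + 120.
The quadratic factors as (λ + 12)·(λ + 10).
Eigenvalues: -12, -10, -7.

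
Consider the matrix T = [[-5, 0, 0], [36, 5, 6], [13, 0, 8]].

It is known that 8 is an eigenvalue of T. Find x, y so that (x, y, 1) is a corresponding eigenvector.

We need (T - 8I)v = 0.
T - 8I = [[-13, 0, 0], [36, -3, 6], [13, 0, 0]].
Row 1: (-13)·x + (0)·y + (0)·1 = 0
Row 2: (36)·x + (-3)·y + (6)·1 = 0
Row 3: (13)·x + (0)·y + (0)·1 = 0
Solving gives x = 0, y = 2.
Check: T·(0, 2, 1) = (0, 16, 8) = 8·(0, 2, 1).

0, 2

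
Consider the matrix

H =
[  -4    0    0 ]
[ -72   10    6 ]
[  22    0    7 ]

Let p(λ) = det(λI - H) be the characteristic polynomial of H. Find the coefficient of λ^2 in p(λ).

The coefficient of λ^2 of det(λI - H) is −trace(H).
trace(H) = (-4) + (10) + (7) = 13, so the coefficient is -13.

-13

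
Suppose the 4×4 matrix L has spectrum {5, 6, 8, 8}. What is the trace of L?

27

trace(L) is the sum of the eigenvalues: (5) + (6) + (8) + (8) = 27.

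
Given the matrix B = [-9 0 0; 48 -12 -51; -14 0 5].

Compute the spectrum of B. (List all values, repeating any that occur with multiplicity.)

Compute the characteristic polynomial p(s) = det(sI - B).
Cofactor expansion gives p(s) = s^3 + 16s^2 + 3s - 540.
Since p(5) = 0, s = 5 is a root.
Dividing by (s - 5) leaves s^2 + 21s + 108.
The quadratic factors as (s + 12)·(s + 9).
Eigenvalues: -12, -9, 5.

-12, -9, 5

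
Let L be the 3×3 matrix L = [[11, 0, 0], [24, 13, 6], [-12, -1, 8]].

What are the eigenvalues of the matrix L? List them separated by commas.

Compute the characteristic polynomial p(lambda) = det(lambda·I - L).
Expanding along the first row, p(lambda) = lambda^3 - 32·lambda^2 + 341·lambda - 1210.
Since p(11) = 0, lambda = 11 is a root.
Dividing by (lambda - 11) leaves lambda^2 - 21·lambda + 110.
The quadratic factors as (lambda - 10)·(lambda - 11).
Eigenvalues: 10, 11, 11.

10, 11, 11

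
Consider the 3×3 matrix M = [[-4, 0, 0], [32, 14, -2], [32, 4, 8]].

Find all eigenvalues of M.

-4, 10, 12

Set up det(λI - M) = 0.
Expanding along the first row, p(λ) = λ^3 - 18λ^2 + 32λ + 480.
Rational-root test: λ = -4 gives p(-4) = 0.
Factor out (λ + 4): p(λ) = (λ + 4)·(λ^2 - 22λ + 120).
The quadratic factors as (λ - 10)·(λ - 12).
Eigenvalues: -4, 10, 12.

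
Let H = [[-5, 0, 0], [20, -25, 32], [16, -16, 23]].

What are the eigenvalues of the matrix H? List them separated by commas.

-9, -5, 7

Compute the characteristic polynomial p(λ) = det(λI - H).
Expanding the 3×3 determinant: p(λ) = λ^3 + 7λ^2 - 53λ - 315.
Rational-root test: λ = 7 gives p(7) = 0.
Factor out (λ - 7): p(λ) = (λ - 7)·(λ^2 + 14λ + 45).
The quadratic factors as (λ + 9)·(λ + 5).
Eigenvalues: -9, -5, 7.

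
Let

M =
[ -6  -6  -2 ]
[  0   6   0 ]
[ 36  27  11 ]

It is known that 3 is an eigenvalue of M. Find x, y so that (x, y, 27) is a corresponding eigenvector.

We need (M - 3I)v = 0.
M - 3I = [[-9, -6, -2], [0, 3, 0], [36, 27, 8]].
Row 1: (-9)·x + (-6)·y + (-2)·27 = 0
Row 2: (0)·x + (3)·y + (0)·27 = 0
Row 3: (36)·x + (27)·y + (8)·27 = 0
Solving gives x = -6, y = 0.
Check: M·(-6, 0, 27) = (-18, 0, 81) = 3·(-6, 0, 27).

-6, 0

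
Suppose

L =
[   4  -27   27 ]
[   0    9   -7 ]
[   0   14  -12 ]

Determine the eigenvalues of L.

-5, 2, 4

Set up det(λI - L) = 0.
Expanding along the first row, p(λ) = λ^3 - λ^2 - 22λ + 40.
Try λ = 4: p(4) = 0, so 4 is a root.
Dividing by (λ - 4) leaves λ^2 + 3λ - 10.
The quadratic factors as (λ + 5)·(λ - 2).
Eigenvalues: -5, 2, 4.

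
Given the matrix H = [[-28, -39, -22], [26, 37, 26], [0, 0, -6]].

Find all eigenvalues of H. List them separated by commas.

-6, -2, 11

The characteristic polynomial is p(s) = det(sI - H).
Cofactor expansion gives p(s) = s^3 - 3s^2 - 76s - 132.
Since p(-2) = 0, s = -2 is a root.
Factor out (s + 2): p(s) = (s + 2)·(s^2 - 5s - 66).
The quadratic factors as (s + 6)·(s - 11).
Eigenvalues: -6, -2, 11.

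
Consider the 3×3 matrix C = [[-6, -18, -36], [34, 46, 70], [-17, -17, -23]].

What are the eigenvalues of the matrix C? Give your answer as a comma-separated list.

-6, 11, 12

The characteristic polynomial is p(μ) = det(μI - C).
Expanding along the first row, p(μ) = μ^3 - 17μ^2 - 6μ + 792.
Try μ = 11: p(11) = 0, so 11 is a root.
Dividing by (μ - 11) leaves μ^2 - 6μ - 72.
The quadratic factors as (μ + 6)·(μ - 12).
Eigenvalues: -6, 11, 12.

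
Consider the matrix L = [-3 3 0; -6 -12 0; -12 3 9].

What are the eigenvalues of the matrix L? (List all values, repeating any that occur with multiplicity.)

The characteristic polynomial is p(t) = det(tI - L).
Expanding the 3×3 determinant: p(t) = t^3 + 6t^2 - 81t - 486.
Try t = -9: p(-9) = 0, so -9 is a root.
Dividing by (t + 9) leaves t^2 - 3t - 54.
The quadratic factors as (t + 6)·(t - 9).
Eigenvalues: -9, -6, 9.

-9, -6, 9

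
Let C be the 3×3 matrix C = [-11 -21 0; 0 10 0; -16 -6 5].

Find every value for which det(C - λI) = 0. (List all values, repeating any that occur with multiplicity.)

Set up det(sI - C) = 0.
Expanding along the first row, p(s) = s^3 - 4s^2 - 115s + 550.
Try s = 5: p(5) = 0, so 5 is a root.
Dividing by (s - 5) leaves s^2 + s - 110.
The quadratic factors as (s + 11)·(s - 10).
Eigenvalues: -11, 5, 10.

-11, 5, 10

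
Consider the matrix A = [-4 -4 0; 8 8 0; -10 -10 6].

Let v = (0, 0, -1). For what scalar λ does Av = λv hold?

Compute Av: A·(0, 0, -1) = (0, 0, -6).
Since Av = λv, compare component 3: -6 = λ·-1, so λ = 6.

6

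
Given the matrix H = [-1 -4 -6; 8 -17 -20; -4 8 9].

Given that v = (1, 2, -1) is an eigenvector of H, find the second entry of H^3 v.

First find the eigenvalue: Hv = (-3, -6, 3) = -3·(1, 2, -1), so λ = -3.
Then H^3 v = λ^3·v = (-3)^3·(1, 2, -1) = -27·(1, 2, -1) = (-27, -54, 27).

-54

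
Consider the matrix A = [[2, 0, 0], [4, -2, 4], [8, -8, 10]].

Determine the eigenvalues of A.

Set up det(μI - A) = 0.
Expanding the 3×3 determinant: p(μ) = μ^3 - 10μ^2 + 28μ - 24.
Rational-root test: μ = 6 gives p(6) = 0.
Dividing by (μ - 6) leaves μ^2 - 4μ + 4.
The quadratic factor is (μ - 2)^2.
Eigenvalues: 2, 2, 6.

2, 2, 6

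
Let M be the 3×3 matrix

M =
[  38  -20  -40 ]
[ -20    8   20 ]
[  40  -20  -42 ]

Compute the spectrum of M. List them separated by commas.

Compute the characteristic polynomial p(λ) = det(λI - M).
Cofactor expansion gives p(λ) = λ^3 - 4λ^2 - 28λ - 32.
Rational-root test: λ = -2 gives p(-2) = 0.
Factor out (λ + 2): p(λ) = (λ + 2)·(λ^2 - 6λ - 16).
The quadratic factors as (λ + 2)·(λ - 8).
Eigenvalues: -2, -2, 8.

-2, -2, 8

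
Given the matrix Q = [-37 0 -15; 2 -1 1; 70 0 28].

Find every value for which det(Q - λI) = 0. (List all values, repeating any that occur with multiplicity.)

-7, -2, -1

Set up det(λI - Q) = 0.
Cofactor expansion gives p(λ) = λ^3 + 10λ^2 + 23λ + 14.
Rational-root test: λ = -2 gives p(-2) = 0.
Dividing by (λ + 2) leaves λ^2 + 8λ + 7.
The quadratic factors as (λ + 7)·(λ + 1).
Eigenvalues: -7, -2, -1.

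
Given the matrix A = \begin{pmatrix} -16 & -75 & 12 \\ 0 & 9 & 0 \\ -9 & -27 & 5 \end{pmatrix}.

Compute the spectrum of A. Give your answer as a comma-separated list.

-7, -4, 9

Compute the characteristic polynomial p(r) = det(rI - A).
Expanding the 3×3 determinant: p(r) = r^3 + 2r^2 - 71r - 252.
Rational-root test: r = -4 gives p(-4) = 0.
Factor out (r + 4): p(r) = (r + 4)·(r^2 - 2r - 63).
The quadratic factors as (r + 7)·(r - 9).
Eigenvalues: -7, -4, 9.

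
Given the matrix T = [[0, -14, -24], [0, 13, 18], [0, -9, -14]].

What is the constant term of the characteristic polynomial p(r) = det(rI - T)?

p(0) = det(0·I − T) = det(−T) = (−1)^3·det(T).
det(T) = 0, so p(0) = 0.

0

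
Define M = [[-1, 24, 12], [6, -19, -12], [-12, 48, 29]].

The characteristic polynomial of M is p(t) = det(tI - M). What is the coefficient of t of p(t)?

p(t) = t^3 - 9t^2 + 15t + 25.
The coefficient of t is 15.

15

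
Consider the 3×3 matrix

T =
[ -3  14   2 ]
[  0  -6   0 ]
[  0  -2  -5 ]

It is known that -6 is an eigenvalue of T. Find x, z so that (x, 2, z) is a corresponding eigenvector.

-12, 4

We need (T + 6I)v = 0.
T + 6I = [[3, 14, 2], [0, 0, 0], [0, -2, 1]].
Row 1: (3)·x + (14)·2 + (2)·z = 0
Row 2: (0)·x + (0)·2 + (0)·z = 0
Row 3: (0)·x + (-2)·2 + (1)·z = 0
Solving gives x = -12, z = 4.
Check: T·(-12, 2, 4) = (72, -12, -24) = -6·(-12, 2, 4).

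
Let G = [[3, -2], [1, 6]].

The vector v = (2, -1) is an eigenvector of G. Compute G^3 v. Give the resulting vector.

First find the eigenvalue: Gv = (8, -4) = 4·(2, -1), so λ = 4.
Then G^3 v = λ^3·v = 4^3·(2, -1) = 64·(2, -1) = (128, -64).

(128, -64)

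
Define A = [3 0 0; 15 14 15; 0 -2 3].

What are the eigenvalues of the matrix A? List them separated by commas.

Set up det(lambda·I - A) = 0.
Cofactor expansion gives p(lambda) = lambda^3 - 20·lambda^2 + 123·lambda - 216.
Rational-root test: lambda = 3 gives p(3) = 0.
Factor out (lambda - 3): p(lambda) = (lambda - 3)·(lambda^2 - 17·lambda + 72).
The quadratic factors as (lambda - 8)·(lambda - 9).
Eigenvalues: 3, 8, 9.

3, 8, 9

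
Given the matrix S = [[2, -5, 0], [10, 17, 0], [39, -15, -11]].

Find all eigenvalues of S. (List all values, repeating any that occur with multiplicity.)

Set up det(tI - S) = 0.
Expanding along the first row, p(t) = t^3 - 8t^2 - 125t + 924.
Since p(12) = 0, t = 12 is a root.
Factor out (t - 12): p(t) = (t - 12)·(t^2 + 4t - 77).
The quadratic factors as (t + 11)·(t - 7).
Eigenvalues: -11, 7, 12.

-11, 7, 12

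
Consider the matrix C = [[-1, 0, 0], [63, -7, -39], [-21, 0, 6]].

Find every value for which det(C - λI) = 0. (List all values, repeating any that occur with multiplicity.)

-7, -1, 6

Set up det(rI - C) = 0.
Expanding the 3×3 determinant: p(r) = r^3 + 2r^2 - 41r - 42.
Since p(-1) = 0, r = -1 is a root.
Dividing by (r + 1) leaves r^2 + r - 42.
The quadratic factors as (r + 7)·(r - 6).
Eigenvalues: -7, -1, 6.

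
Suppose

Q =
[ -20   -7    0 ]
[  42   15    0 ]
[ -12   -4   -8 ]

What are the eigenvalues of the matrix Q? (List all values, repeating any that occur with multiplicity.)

Compute the characteristic polynomial p(λ) = det(λI - Q).
Expanding along the first row, p(λ) = λ^3 + 13λ^2 + 34λ - 48.
Rational-root test: λ = -6 gives p(-6) = 0.
Factor out (λ + 6): p(λ) = (λ + 6)·(λ^2 + 7λ - 8).
The quadratic factors as (λ + 8)·(λ - 1).
Eigenvalues: -8, -6, 1.

-8, -6, 1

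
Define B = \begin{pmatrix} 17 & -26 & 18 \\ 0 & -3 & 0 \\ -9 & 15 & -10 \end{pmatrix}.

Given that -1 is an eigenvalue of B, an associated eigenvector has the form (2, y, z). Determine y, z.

We need (B + 1I)v = 0.
B + 1I = [[18, -26, 18], [0, -2, 0], [-9, 15, -9]].
Row 1: (18)·2 + (-26)·y + (18)·z = 0
Row 2: (0)·2 + (-2)·y + (0)·z = 0
Row 3: (-9)·2 + (15)·y + (-9)·z = 0
Solving gives y = 0, z = -2.
Check: B·(2, 0, -2) = (-2, 0, 2) = -1·(2, 0, -2).

0, -2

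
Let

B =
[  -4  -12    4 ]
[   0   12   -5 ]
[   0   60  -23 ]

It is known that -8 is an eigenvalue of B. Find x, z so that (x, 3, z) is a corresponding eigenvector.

-3, 12

We need (B + 8I)v = 0.
B + 8I = [[4, -12, 4], [0, 20, -5], [0, 60, -15]].
Row 1: (4)·x + (-12)·3 + (4)·z = 0
Row 2: (0)·x + (20)·3 + (-5)·z = 0
Row 3: (0)·x + (60)·3 + (-15)·z = 0
Solving gives x = -3, z = 12.
Check: B·(-3, 3, 12) = (24, -24, -96) = -8·(-3, 3, 12).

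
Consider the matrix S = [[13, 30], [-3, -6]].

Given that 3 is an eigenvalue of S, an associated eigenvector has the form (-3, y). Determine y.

We need (S - 3I)v = 0.
S - 3I = [[10, 30], [-3, -9]].
Row 1: (10)·-3 + (30)·y = 0
Row 2: (-3)·-3 + (-9)·y = 0
Solving gives y = 1.
Check: S·(-3, 1) = (-9, 3) = 3·(-3, 1).

1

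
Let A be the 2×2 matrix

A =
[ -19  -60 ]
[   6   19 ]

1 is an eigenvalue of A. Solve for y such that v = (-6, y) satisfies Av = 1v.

2

We need (A - 1I)v = 0.
A - 1I = [[-20, -60], [6, 18]].
Row 1: (-20)·-6 + (-60)·y = 0
Row 2: (6)·-6 + (18)·y = 0
Solving gives y = 2.
Check: A·(-6, 2) = (-6, 2) = 1·(-6, 2).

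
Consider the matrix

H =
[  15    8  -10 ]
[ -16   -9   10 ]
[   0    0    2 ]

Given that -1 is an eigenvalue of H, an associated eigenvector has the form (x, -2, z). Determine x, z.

We need (H + 1I)v = 0.
H + 1I = [[16, 8, -10], [-16, -8, 10], [0, 0, 3]].
Row 1: (16)·x + (8)·-2 + (-10)·z = 0
Row 2: (-16)·x + (-8)·-2 + (10)·z = 0
Row 3: (0)·x + (0)·-2 + (3)·z = 0
Solving gives x = 1, z = 0.
Check: H·(1, -2, 0) = (-1, 2, 0) = -1·(1, -2, 0).

1, 0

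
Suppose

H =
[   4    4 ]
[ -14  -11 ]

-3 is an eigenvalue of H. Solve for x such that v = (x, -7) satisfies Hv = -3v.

We need (H + 3I)v = 0.
H + 3I = [[7, 4], [-14, -8]].
Row 1: (7)·x + (4)·-7 = 0
Row 2: (-14)·x + (-8)·-7 = 0
Solving gives x = 4.
Check: H·(4, -7) = (-12, 21) = -3·(4, -7).

4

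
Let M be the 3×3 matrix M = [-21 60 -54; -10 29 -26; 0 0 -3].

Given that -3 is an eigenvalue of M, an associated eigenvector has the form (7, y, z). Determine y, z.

We need (M + 3I)v = 0.
M + 3I = [[-18, 60, -54], [-10, 32, -26], [0, 0, 0]].
Row 1: (-18)·7 + (60)·y + (-54)·z = 0
Row 2: (-10)·7 + (32)·y + (-26)·z = 0
Row 3: (0)·7 + (0)·y + (0)·z = 0
Solving gives y = 3, z = 1.
Check: M·(7, 3, 1) = (-21, -9, -3) = -3·(7, 3, 1).

3, 1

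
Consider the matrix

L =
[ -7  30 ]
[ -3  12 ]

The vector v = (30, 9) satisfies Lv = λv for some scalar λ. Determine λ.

Compute Lv: L·(30, 9) = (60, 18).
Since Lv = λv, compare component 1: 60 = λ·30, so λ = 2.

2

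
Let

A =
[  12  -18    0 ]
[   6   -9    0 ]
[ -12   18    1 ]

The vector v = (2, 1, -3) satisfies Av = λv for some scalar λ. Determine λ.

3

Compute Av: A·(2, 1, -3) = (6, 3, -9).
Since Av = λv, compare component 1: 6 = λ·2, so λ = 3.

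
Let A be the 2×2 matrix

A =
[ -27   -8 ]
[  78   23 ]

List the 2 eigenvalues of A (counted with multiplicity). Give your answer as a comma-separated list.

det(A - lambda·I) = (-27 - lambda)(23 - lambda) - (-8)·(78) = lambda^2 + 4·lambda + 3.
This factors as (lambda + 3)·(lambda + 1) = 0.
Eigenvalues: -3, -1.

-3, -1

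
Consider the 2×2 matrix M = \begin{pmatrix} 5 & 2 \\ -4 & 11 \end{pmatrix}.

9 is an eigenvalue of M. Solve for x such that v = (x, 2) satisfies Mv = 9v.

1

We need (M - 9I)v = 0.
M - 9I = [[-4, 2], [-4, 2]].
Row 1: (-4)·x + (2)·2 = 0
Row 2: (-4)·x + (2)·2 = 0
Solving gives x = 1.
Check: M·(1, 2) = (9, 18) = 9·(1, 2).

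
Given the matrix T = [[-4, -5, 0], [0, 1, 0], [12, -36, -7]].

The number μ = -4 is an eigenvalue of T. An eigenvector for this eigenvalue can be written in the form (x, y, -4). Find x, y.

We need (T + 4I)v = 0.
T + 4I = [[0, -5, 0], [0, 5, 0], [12, -36, -3]].
Row 1: (0)·x + (-5)·y + (0)·-4 = 0
Row 2: (0)·x + (5)·y + (0)·-4 = 0
Row 3: (12)·x + (-36)·y + (-3)·-4 = 0
Solving gives x = -1, y = 0.
Check: T·(-1, 0, -4) = (4, 0, 16) = -4·(-1, 0, -4).

-1, 0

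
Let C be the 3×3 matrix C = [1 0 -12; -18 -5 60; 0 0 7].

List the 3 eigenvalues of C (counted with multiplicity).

-5, 1, 7

Compute the characteristic polynomial p(lambda) = det(lambda·I - C).
Expanding the 3×3 determinant: p(lambda) = lambda^3 - 3·lambda^2 - 33·lambda + 35.
Rational-root test: lambda = 7 gives p(7) = 0.
Factor out (lambda - 7): p(lambda) = (lambda - 7)·(lambda^2 + 4·lambda - 5).
The quadratic factors as (lambda + 5)·(lambda - 1).
Eigenvalues: -5, 1, 7.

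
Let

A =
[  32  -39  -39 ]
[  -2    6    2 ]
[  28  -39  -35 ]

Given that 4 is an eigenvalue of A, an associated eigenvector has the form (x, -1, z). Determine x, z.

We need (A - 4I)v = 0.
A - 4I = [[28, -39, -39], [-2, 2, 2], [28, -39, -39]].
Row 1: (28)·x + (-39)·-1 + (-39)·z = 0
Row 2: (-2)·x + (2)·-1 + (2)·z = 0
Row 3: (28)·x + (-39)·-1 + (-39)·z = 0
Solving gives x = 0, z = 1.
Check: A·(0, -1, 1) = (0, -4, 4) = 4·(0, -1, 1).

0, 1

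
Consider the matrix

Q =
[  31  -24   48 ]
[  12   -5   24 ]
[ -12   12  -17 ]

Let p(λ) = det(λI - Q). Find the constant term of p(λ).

p(λ) = λ^3 - 9λ^2 - 21λ + 245.
The constant term is 245.

245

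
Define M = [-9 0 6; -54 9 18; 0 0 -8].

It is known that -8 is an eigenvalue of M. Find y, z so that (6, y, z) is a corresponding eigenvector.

18, 1

We need (M + 8I)v = 0.
M + 8I = [[-1, 0, 6], [-54, 17, 18], [0, 0, 0]].
Row 1: (-1)·6 + (0)·y + (6)·z = 0
Row 2: (-54)·6 + (17)·y + (18)·z = 0
Row 3: (0)·6 + (0)·y + (0)·z = 0
Solving gives y = 18, z = 1.
Check: M·(6, 18, 1) = (-48, -144, -8) = -8·(6, 18, 1).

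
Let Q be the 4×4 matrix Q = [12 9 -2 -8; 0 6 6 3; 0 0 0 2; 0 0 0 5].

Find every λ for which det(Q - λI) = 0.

0, 5, 6, 12

Q is upper triangular, so its eigenvalues are the diagonal entries.
Diagonal: 12, 6, 0, 5.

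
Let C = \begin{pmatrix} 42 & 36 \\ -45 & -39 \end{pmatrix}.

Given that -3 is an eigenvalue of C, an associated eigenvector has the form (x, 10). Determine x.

We need (C + 3I)v = 0.
C + 3I = [[45, 36], [-45, -36]].
Row 1: (45)·x + (36)·10 = 0
Row 2: (-45)·x + (-36)·10 = 0
Solving gives x = -8.
Check: C·(-8, 10) = (24, -30) = -3·(-8, 10).

-8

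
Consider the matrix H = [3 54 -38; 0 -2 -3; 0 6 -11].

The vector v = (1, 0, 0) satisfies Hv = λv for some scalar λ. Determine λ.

3

Compute Hv: H·(1, 0, 0) = (3, 0, 0).
Since Hv = λv, compare component 1: 3 = λ·1, so λ = 3.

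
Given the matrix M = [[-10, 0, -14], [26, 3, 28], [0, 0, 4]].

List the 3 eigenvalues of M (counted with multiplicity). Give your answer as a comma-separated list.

-10, 3, 4

Compute the characteristic polynomial p(s) = det(sI - M).
Cofactor expansion gives p(s) = s^3 + 3s^2 - 58s + 120.
Since p(3) = 0, s = 3 is a root.
Dividing by (s - 3) leaves s^2 + 6s - 40.
The quadratic factors as (s + 10)·(s - 4).
Eigenvalues: -10, 3, 4.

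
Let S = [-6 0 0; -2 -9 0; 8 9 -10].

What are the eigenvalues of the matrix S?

S is lower triangular, so its eigenvalues are the diagonal entries.
Diagonal: -6, -9, -10.

-10, -9, -6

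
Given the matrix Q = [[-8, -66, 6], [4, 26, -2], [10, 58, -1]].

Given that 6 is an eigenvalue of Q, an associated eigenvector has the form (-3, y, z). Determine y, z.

1, 4

We need (Q - 6I)v = 0.
Q - 6I = [[-14, -66, 6], [4, 20, -2], [10, 58, -7]].
Row 1: (-14)·-3 + (-66)·y + (6)·z = 0
Row 2: (4)·-3 + (20)·y + (-2)·z = 0
Row 3: (10)·-3 + (58)·y + (-7)·z = 0
Solving gives y = 1, z = 4.
Check: Q·(-3, 1, 4) = (-18, 6, 24) = 6·(-3, 1, 4).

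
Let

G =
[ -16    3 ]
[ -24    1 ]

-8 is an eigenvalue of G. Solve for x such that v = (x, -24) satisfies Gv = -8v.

-9

We need (G + 8I)v = 0.
G + 8I = [[-8, 3], [-24, 9]].
Row 1: (-8)·x + (3)·-24 = 0
Row 2: (-24)·x + (9)·-24 = 0
Solving gives x = -9.
Check: G·(-9, -24) = (72, 192) = -8·(-9, -24).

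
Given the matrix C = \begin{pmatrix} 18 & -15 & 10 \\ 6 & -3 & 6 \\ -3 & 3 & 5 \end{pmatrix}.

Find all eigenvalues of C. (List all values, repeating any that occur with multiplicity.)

The characteristic polynomial is p(λ) = det(λI - C).
Expanding along the first row, p(λ) = λ^3 - 20λ^2 + 123λ - 216.
Since p(8) = 0, λ = 8 is a root.
Dividing by (λ - 8) leaves λ^2 - 12λ + 27.
The quadratic factors as (λ - 3)·(λ - 9).
Eigenvalues: 3, 8, 9.

3, 8, 9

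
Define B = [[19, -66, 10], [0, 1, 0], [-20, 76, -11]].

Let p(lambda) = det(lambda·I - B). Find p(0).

p(0) = det(0·I − B) = det(−B) = (−1)^3·det(B).
det(B) = -9, so p(0) = 9.

9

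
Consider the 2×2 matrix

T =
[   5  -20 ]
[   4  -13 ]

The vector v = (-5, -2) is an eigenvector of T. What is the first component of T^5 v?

First find the eigenvalue: Tv = (15, 6) = -3·(-5, -2), so λ = -3.
Then T^5 v = λ^5·v = (-3)^5·(-5, -2) = -243·(-5, -2) = (1215, 486).

1215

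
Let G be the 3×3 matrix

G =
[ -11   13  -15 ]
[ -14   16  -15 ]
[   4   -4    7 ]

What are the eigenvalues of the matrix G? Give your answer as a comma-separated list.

Set up det(lambda·I - G) = 0.
Expanding the 3×3 determinant: p(lambda) = lambda^3 - 12·lambda^2 + 41·lambda - 42.
Try lambda = 2: p(2) = 0, so 2 is a root.
Dividing by (lambda - 2) leaves lambda^2 - 10·lambda + 21.
The quadratic factors as (lambda - 3)·(lambda - 7).
Eigenvalues: 2, 3, 7.

2, 3, 7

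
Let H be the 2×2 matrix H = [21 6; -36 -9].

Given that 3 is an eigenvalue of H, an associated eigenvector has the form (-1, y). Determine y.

We need (H - 3I)v = 0.
H - 3I = [[18, 6], [-36, -12]].
Row 1: (18)·-1 + (6)·y = 0
Row 2: (-36)·-1 + (-12)·y = 0
Solving gives y = 3.
Check: H·(-1, 3) = (-3, 9) = 3·(-1, 3).

3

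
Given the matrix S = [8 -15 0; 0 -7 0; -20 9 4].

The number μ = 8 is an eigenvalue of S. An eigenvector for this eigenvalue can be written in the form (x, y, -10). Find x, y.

2, 0

We need (S - 8I)v = 0.
S - 8I = [[0, -15, 0], [0, -15, 0], [-20, 9, -4]].
Row 1: (0)·x + (-15)·y + (0)·-10 = 0
Row 2: (0)·x + (-15)·y + (0)·-10 = 0
Row 3: (-20)·x + (9)·y + (-4)·-10 = 0
Solving gives x = 2, y = 0.
Check: S·(2, 0, -10) = (16, 0, -80) = 8·(2, 0, -10).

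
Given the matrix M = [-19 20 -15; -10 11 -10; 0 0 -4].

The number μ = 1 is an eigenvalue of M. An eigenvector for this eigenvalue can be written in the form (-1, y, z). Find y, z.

We need (M - 1I)v = 0.
M - 1I = [[-20, 20, -15], [-10, 10, -10], [0, 0, -5]].
Row 1: (-20)·-1 + (20)·y + (-15)·z = 0
Row 2: (-10)·-1 + (10)·y + (-10)·z = 0
Row 3: (0)·-1 + (0)·y + (-5)·z = 0
Solving gives y = -1, z = 0.
Check: M·(-1, -1, 0) = (-1, -1, 0) = 1·(-1, -1, 0).

-1, 0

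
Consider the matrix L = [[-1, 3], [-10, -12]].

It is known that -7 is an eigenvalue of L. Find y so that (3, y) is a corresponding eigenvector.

-6

We need (L + 7I)v = 0.
L + 7I = [[6, 3], [-10, -5]].
Row 1: (6)·3 + (3)·y = 0
Row 2: (-10)·3 + (-5)·y = 0
Solving gives y = -6.
Check: L·(3, -6) = (-21, 42) = -7·(3, -6).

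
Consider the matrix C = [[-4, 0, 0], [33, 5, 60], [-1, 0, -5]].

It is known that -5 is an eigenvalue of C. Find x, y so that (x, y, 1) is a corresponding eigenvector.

We need (C + 5I)v = 0.
C + 5I = [[1, 0, 0], [33, 10, 60], [-1, 0, 0]].
Row 1: (1)·x + (0)·y + (0)·1 = 0
Row 2: (33)·x + (10)·y + (60)·1 = 0
Row 3: (-1)·x + (0)·y + (0)·1 = 0
Solving gives x = 0, y = -6.
Check: C·(0, -6, 1) = (0, 30, -5) = -5·(0, -6, 1).

0, -6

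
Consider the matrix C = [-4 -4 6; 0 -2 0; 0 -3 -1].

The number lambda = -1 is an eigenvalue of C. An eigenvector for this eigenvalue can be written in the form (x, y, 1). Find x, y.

2, 0

We need (C + 1I)v = 0.
C + 1I = [[-3, -4, 6], [0, -1, 0], [0, -3, 0]].
Row 1: (-3)·x + (-4)·y + (6)·1 = 0
Row 2: (0)·x + (-1)·y + (0)·1 = 0
Row 3: (0)·x + (-3)·y + (0)·1 = 0
Solving gives x = 2, y = 0.
Check: C·(2, 0, 1) = (-2, 0, -1) = -1·(2, 0, 1).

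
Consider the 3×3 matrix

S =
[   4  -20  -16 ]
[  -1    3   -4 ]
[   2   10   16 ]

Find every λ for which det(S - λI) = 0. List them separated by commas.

Set up det(sI - S) = 0.
Expanding along the first row, p(s) = s^3 - 23s^2 + 176s - 448.
Rational-root test: s = 7 gives p(7) = 0.
Dividing by (s - 7) leaves s^2 - 16s + 64.
The quadratic factor is (s - 8)^2.
Eigenvalues: 7, 8, 8.

7, 8, 8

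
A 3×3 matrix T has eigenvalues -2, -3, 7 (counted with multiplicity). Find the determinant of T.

42

det(T) is the product of the eigenvalues: (-2) · (-3) · (7) = 42.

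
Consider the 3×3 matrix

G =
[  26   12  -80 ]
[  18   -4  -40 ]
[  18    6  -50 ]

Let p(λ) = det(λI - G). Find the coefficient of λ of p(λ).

260

p(λ) = λ^3 + 28λ^2 + 260λ + 800.
The coefficient of λ is 260.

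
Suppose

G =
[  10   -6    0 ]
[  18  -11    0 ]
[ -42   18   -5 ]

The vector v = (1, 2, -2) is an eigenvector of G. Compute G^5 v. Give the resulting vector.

(-32, -64, 64)

First find the eigenvalue: Gv = (-2, -4, 4) = -2·(1, 2, -2), so λ = -2.
Then G^5 v = λ^5·v = (-2)^5·(1, 2, -2) = -32·(1, 2, -2) = (-32, -64, 64).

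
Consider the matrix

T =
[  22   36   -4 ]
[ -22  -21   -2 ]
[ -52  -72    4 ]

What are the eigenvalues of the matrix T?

-4, 3, 6

Compute the characteristic polynomial p(r) = det(rI - T).
Expanding along the first row, p(r) = r^3 - 5r^2 - 18r + 72.
Rational-root test: r = 6 gives p(6) = 0.
Factor out (r - 6): p(r) = (r - 6)·(r^2 + r - 12).
The quadratic factors as (r + 4)·(r - 3).
Eigenvalues: -4, 3, 6.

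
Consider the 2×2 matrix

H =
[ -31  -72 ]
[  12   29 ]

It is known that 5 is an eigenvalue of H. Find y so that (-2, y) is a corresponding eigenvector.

We need (H - 5I)v = 0.
H - 5I = [[-36, -72], [12, 24]].
Row 1: (-36)·-2 + (-72)·y = 0
Row 2: (12)·-2 + (24)·y = 0
Solving gives y = 1.
Check: H·(-2, 1) = (-10, 5) = 5·(-2, 1).

1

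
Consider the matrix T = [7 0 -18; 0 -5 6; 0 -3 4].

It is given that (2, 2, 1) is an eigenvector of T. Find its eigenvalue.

-2

Compute Tv: T·(2, 2, 1) = (-4, -4, -2).
Since Tv = λv, compare component 1: -4 = λ·2, so λ = -2.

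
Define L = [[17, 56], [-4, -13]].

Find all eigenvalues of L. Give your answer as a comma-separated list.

det(L - tI) = (17 - t)(-13 - t) - (56)·(-4) = t^2 - 4t + 3.
This factors as (t - 1)·(t - 3) = 0.
Eigenvalues: 1, 3.

1, 3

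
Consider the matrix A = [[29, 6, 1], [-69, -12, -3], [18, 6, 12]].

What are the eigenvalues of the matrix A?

6, 11, 12

The characteristic polynomial is p(lambda) = det(lambda·I - A).
Expanding along the first row, p(lambda) = lambda^3 - 29·lambda^2 + 270·lambda - 792.
Since p(11) = 0, lambda = 11 is a root.
Dividing by (lambda - 11) leaves lambda^2 - 18·lambda + 72.
The quadratic factors as (lambda - 6)·(lambda - 12).
Eigenvalues: 6, 11, 12.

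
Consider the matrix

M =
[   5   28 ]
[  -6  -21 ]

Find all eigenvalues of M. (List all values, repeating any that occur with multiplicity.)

det(M - tI) = (5 - t)(-21 - t) - (28)·(-6) = t^2 + 16t + 63.
This factors as (t + 9)·(t + 7) = 0.
Eigenvalues: -9, -7.

-9, -7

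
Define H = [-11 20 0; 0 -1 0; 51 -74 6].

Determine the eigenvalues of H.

-11, -1, 6

Compute the characteristic polynomial p(s) = det(sI - H).
Expanding the 3×3 determinant: p(s) = s^3 + 6s^2 - 61s - 66.
Rational-root test: s = -11 gives p(-11) = 0.
Dividing by (s + 11) leaves s^2 - 5s - 6.
The quadratic factors as (s + 1)·(s - 6).
Eigenvalues: -11, -1, 6.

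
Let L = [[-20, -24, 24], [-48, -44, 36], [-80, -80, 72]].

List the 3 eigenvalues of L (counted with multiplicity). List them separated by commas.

-8, 4, 12

Set up det(lambda·I - L) = 0.
Cofactor expansion gives p(lambda) = lambda^3 - 8·lambda^2 - 80·lambda + 384.
Rational-root test: lambda = 4 gives p(4) = 0.
Dividing by (lambda - 4) leaves lambda^2 - 4·lambda - 96.
The quadratic factors as (lambda + 8)·(lambda - 12).
Eigenvalues: -8, 4, 12.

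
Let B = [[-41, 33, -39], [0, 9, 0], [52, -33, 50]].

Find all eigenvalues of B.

Compute the characteristic polynomial p(λ) = det(λI - B).
Expanding the 3×3 determinant: p(λ) = λ^3 - 18λ^2 + 59λ + 198.
Since p(-2) = 0, λ = -2 is a root.
Factor out (λ + 2): p(λ) = (λ + 2)·(λ^2 - 20λ + 99).
The quadratic factors as (λ - 9)·(λ - 11).
Eigenvalues: -2, 9, 11.

-2, 9, 11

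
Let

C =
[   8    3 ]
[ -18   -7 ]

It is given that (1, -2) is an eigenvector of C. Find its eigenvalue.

Compute Cv: C·(1, -2) = (2, -4).
Since Cv = λv, compare component 1: 2 = λ·1, so λ = 2.

2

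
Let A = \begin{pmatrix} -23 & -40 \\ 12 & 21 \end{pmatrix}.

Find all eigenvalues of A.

det(A - sI) = (-23 - s)(21 - s) - (-40)·(12) = s^2 + 2s - 3.
This factors as (s + 3)·(s - 1) = 0.
Eigenvalues: -3, 1.

-3, 1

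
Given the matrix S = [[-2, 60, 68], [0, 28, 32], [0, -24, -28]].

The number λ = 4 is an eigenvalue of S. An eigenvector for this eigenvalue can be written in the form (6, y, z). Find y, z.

4, -3

We need (S - 4I)v = 0.
S - 4I = [[-6, 60, 68], [0, 24, 32], [0, -24, -32]].
Row 1: (-6)·6 + (60)·y + (68)·z = 0
Row 2: (0)·6 + (24)·y + (32)·z = 0
Row 3: (0)·6 + (-24)·y + (-32)·z = 0
Solving gives y = 4, z = -3.
Check: S·(6, 4, -3) = (24, 16, -12) = 4·(6, 4, -3).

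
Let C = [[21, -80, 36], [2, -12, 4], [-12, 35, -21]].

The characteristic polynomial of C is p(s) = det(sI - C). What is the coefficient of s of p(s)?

p(s) = s^3 + 12s^2 + 11s - 168.
The coefficient of s is 11.

11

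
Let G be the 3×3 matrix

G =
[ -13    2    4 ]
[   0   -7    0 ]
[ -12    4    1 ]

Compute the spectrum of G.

Compute the characteristic polynomial p(s) = det(sI - G).
Expanding the 3×3 determinant: p(s) = s^3 + 19s^2 + 119s + 245.
Since p(-5) = 0, s = -5 is a root.
Dividing by (s + 5) leaves s^2 + 14s + 49.
The quadratic factor is (s + 7)^2.
Eigenvalues: -7, -7, -5.

-7, -7, -5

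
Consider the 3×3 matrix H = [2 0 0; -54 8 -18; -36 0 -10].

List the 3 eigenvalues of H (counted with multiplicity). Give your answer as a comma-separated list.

-10, 2, 8

Compute the characteristic polynomial p(λ) = det(λI - H).
Expanding along the first row, p(λ) = λ^3 - 84λ + 160.
Since p(8) = 0, λ = 8 is a root.
Factor out (λ - 8): p(λ) = (λ - 8)·(λ^2 + 8λ - 20).
The quadratic factors as (λ + 10)·(λ - 2).
Eigenvalues: -10, 2, 8.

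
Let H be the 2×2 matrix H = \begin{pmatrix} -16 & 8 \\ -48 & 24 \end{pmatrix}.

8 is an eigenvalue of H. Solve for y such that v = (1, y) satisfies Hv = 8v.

3

We need (H - 8I)v = 0.
H - 8I = [[-24, 8], [-48, 16]].
Row 1: (-24)·1 + (8)·y = 0
Row 2: (-48)·1 + (16)·y = 0
Solving gives y = 3.
Check: H·(1, 3) = (8, 24) = 8·(1, 3).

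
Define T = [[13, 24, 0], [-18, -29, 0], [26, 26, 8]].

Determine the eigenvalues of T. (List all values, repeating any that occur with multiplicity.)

Set up det(μI - T) = 0.
Cofactor expansion gives p(μ) = μ^3 + 8μ^2 - 73μ - 440.
Try μ = -5: p(-5) = 0, so -5 is a root.
Factor out (μ + 5): p(μ) = (μ + 5)·(μ^2 + 3μ - 88).
The quadratic factors as (μ + 11)·(μ - 8).
Eigenvalues: -11, -5, 8.

-11, -5, 8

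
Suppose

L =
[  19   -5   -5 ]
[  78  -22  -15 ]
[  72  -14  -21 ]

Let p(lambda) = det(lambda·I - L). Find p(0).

462

p(0) = det(0·I − L) = det(−L) = (−1)^3·det(L).
det(L) = -462, so p(0) = 462.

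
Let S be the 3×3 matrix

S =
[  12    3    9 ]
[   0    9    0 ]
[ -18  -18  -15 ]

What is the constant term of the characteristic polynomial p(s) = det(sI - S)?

162

p(0) = det(0·I − S) = det(−S) = (−1)^3·det(S).
det(S) = -162, so p(0) = 162.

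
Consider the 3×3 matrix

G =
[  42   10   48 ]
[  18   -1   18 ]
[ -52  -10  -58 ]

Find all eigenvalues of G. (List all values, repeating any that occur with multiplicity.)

-10, -6, -1

The characteristic polynomial is p(μ) = det(μI - G).
Expanding the 3×3 determinant: p(μ) = μ^3 + 17μ^2 + 76μ + 60.
Since p(-1) = 0, μ = -1 is a root.
Dividing by (μ + 1) leaves μ^2 + 16μ + 60.
The quadratic factors as (μ + 10)·(μ + 6).
Eigenvalues: -10, -6, -1.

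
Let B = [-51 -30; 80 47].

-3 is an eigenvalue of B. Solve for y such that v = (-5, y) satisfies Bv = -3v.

We need (B + 3I)v = 0.
B + 3I = [[-48, -30], [80, 50]].
Row 1: (-48)·-5 + (-30)·y = 0
Row 2: (80)·-5 + (50)·y = 0
Solving gives y = 8.
Check: B·(-5, 8) = (15, -24) = -3·(-5, 8).

8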